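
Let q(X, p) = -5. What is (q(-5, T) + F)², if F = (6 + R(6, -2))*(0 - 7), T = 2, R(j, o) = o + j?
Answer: 5625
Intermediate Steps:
R(j, o) = j + o
F = -70 (F = (6 + (6 - 2))*(0 - 7) = (6 + 4)*(-7) = 10*(-7) = -70)
(q(-5, T) + F)² = (-5 - 70)² = (-75)² = 5625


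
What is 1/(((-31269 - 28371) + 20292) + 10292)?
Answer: -1/29056 ≈ -3.4416e-5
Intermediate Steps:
1/(((-31269 - 28371) + 20292) + 10292) = 1/((-59640 + 20292) + 10292) = 1/(-39348 + 10292) = 1/(-29056) = -1/29056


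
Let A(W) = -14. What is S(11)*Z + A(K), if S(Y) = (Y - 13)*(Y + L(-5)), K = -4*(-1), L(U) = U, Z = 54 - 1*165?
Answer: 1318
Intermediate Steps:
Z = -111 (Z = 54 - 165 = -111)
K = 4
S(Y) = (-13 + Y)*(-5 + Y) (S(Y) = (Y - 13)*(Y - 5) = (-13 + Y)*(-5 + Y))
S(11)*Z + A(K) = (65 + 11**2 - 18*11)*(-111) - 14 = (65 + 121 - 198)*(-111) - 14 = -12*(-111) - 14 = 1332 - 14 = 1318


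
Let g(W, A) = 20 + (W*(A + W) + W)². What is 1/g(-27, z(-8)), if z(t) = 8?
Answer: 1/236216 ≈ 4.2334e-6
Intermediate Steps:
g(W, A) = 20 + (W + W*(A + W))²
1/g(-27, z(-8)) = 1/(20 + (-27)²*(1 + 8 - 27)²) = 1/(20 + 729*(-18)²) = 1/(20 + 729*324) = 1/(20 + 236196) = 1/236216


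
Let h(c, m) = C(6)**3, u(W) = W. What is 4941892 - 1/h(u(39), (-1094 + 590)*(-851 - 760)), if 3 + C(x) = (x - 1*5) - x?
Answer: 2530248705/512 ≈ 4.9419e+6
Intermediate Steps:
C(x) = -8 (C(x) = -3 + ((x - 1*5) - x) = -3 + ((x - 5) - x) = -3 + ((-5 + x) - x) = -3 - 5 = -8)
h(c, m) = -512 (h(c, m) = (-8)**3 = -512)
4941892 - 1/h(u(39), (-1094 + 590)*(-851 - 760)) = 4941892 - 1/(-512) = 4941892 - 1*(-1/512) = 4941892 + 1/512 = 2530248705/512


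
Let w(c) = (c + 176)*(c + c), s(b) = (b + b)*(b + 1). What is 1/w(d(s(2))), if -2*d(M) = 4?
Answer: -1/696 ≈ -0.0014368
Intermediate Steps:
s(b) = 2*b*(1 + b) (s(b) = (2*b)*(1 + b) = 2*b*(1 + b))
d(M) = -2 (d(M) = -½*4 = -2)
w(c) = 2*c*(176 + c) (w(c) = (176 + c)*(2*c) = 2*c*(176 + c))
1/w(d(s(2))) = 1/(2*(-2)*(176 - 2)) = 1/(2*(-2)*174) = 1/(-696) = -1/696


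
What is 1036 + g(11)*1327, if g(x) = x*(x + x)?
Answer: 322170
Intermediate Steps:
g(x) = 2*x**2 (g(x) = x*(2*x) = 2*x**2)
1036 + g(11)*1327 = 1036 + (2*11**2)*1327 = 1036 + (2*121)*1327 = 1036 + 242*1327 = 1036 + 321134 = 322170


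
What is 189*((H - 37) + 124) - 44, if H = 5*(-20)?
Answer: -2501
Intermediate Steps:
H = -100
189*((H - 37) + 124) - 44 = 189*((-100 - 37) + 124) - 44 = 189*(-137 + 124) - 44 = 189*(-13) - 44 = -2457 - 44 = -2501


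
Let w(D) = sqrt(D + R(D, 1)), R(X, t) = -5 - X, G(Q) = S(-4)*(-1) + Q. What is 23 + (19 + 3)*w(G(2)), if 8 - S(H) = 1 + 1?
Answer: 23 + 22*I*sqrt(5) ≈ 23.0 + 49.193*I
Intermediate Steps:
S(H) = 6 (S(H) = 8 - (1 + 1) = 8 - 1*2 = 8 - 2 = 6)
G(Q) = -6 + Q (G(Q) = 6*(-1) + Q = -6 + Q)
w(D) = I*sqrt(5) (w(D) = sqrt(D + (-5 - D)) = sqrt(-5) = I*sqrt(5))
23 + (19 + 3)*w(G(2)) = 23 + (19 + 3)*(I*sqrt(5)) = 23 + 22*(I*sqrt(5)) = 23 + 22*I*sqrt(5)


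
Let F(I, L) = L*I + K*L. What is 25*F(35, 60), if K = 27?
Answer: 93000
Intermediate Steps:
F(I, L) = 27*L + I*L (F(I, L) = L*I + 27*L = I*L + 27*L = 27*L + I*L)
25*F(35, 60) = 25*(60*(27 + 35)) = 25*(60*62) = 25*3720 = 93000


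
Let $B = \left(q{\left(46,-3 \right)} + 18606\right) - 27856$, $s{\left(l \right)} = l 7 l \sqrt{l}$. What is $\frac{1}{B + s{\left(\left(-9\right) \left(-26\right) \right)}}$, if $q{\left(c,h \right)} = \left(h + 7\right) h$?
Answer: $\frac{4631}{17188749707566} + \frac{287469 \sqrt{26}}{8594374853783} \approx 1.7082 \cdot 10^{-7}$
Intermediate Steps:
$q{\left(c,h \right)} = h \left(7 + h\right)$ ($q{\left(c,h \right)} = \left(7 + h\right) h = h \left(7 + h\right)$)
$s{\left(l \right)} = 7 l^{\frac{5}{2}}$ ($s{\left(l \right)} = 7 l l^{\frac{3}{2}} = 7 l^{\frac{5}{2}}$)
$B = -9262$ ($B = \left(- 3 \left(7 - 3\right) + 18606\right) - 27856 = \left(\left(-3\right) 4 + 18606\right) - 27856 = \left(-12 + 18606\right) - 27856 = 18594 - 27856 = -9262$)
$\frac{1}{B + s{\left(\left(-9\right) \left(-26\right) \right)}} = \frac{1}{-9262 + 7 \left(\left(-9\right) \left(-26\right)\right)^{\frac{5}{2}}} = \frac{1}{-9262 + 7 \cdot 234^{\frac{5}{2}}} = \frac{1}{-9262 + 7 \cdot 164268 \sqrt{26}} = \frac{1}{-9262 + 1149876 \sqrt{26}}$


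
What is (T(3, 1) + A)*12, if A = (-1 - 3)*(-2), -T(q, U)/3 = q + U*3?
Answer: -120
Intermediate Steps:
T(q, U) = -9*U - 3*q (T(q, U) = -3*(q + U*3) = -3*(q + 3*U) = -9*U - 3*q)
A = 8 (A = -4*(-2) = 8)
(T(3, 1) + A)*12 = ((-9*1 - 3*3) + 8)*12 = ((-9 - 9) + 8)*12 = (-18 + 8)*12 = -10*12 = -120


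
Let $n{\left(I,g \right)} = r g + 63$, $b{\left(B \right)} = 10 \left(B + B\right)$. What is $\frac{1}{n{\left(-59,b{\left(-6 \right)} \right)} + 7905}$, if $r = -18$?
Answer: $\frac{1}{10128} \approx 9.8736 \cdot 10^{-5}$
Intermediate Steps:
$b{\left(B \right)} = 20 B$ ($b{\left(B \right)} = 10 \cdot 2 B = 20 B$)
$n{\left(I,g \right)} = 63 - 18 g$ ($n{\left(I,g \right)} = - 18 g + 63 = 63 - 18 g$)
$\frac{1}{n{\left(-59,b{\left(-6 \right)} \right)} + 7905} = \frac{1}{\left(63 - 18 \cdot 20 \left(-6\right)\right) + 7905} = \frac{1}{\left(63 - -2160\right) + 7905} = \frac{1}{\left(63 + 2160\right) + 7905} = \frac{1}{2223 + 7905} = \frac{1}{10128}$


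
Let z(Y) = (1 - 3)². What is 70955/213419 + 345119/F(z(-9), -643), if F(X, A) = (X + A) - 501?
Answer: -73574063161/243297660 ≈ -302.40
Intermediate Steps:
z(Y) = 4 (z(Y) = (-2)² = 4)
F(X, A) = -501 + A + X (F(X, A) = (A + X) - 501 = -501 + A + X)
70955/213419 + 345119/F(z(-9), -643) = 70955/213419 + 345119/(-501 - 643 + 4) = 70955*(1/213419) + 345119/(-1140) = 70955/213419 + 345119*(-1/1140) = 70955/213419 - 345119/1140 = -73574063161/243297660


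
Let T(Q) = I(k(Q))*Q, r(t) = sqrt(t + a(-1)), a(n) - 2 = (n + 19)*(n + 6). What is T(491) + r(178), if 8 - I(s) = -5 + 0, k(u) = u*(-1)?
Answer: 6383 + 3*sqrt(30) ≈ 6399.4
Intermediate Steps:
a(n) = 2 + (6 + n)*(19 + n) (a(n) = 2 + (n + 19)*(n + 6) = 2 + (19 + n)*(6 + n) = 2 + (6 + n)*(19 + n))
k(u) = -u
I(s) = 13 (I(s) = 8 - (-5 + 0) = 8 - 1*(-5) = 8 + 5 = 13)
r(t) = sqrt(92 + t) (r(t) = sqrt(t + (116 + (-1)**2 + 25*(-1))) = sqrt(t + (116 + 1 - 25)) = sqrt(t + 92) = sqrt(92 + t))
T(Q) = 13*Q
T(491) + r(178) = 13*491 + sqrt(92 + 178) = 6383 + sqrt(270) = 6383 + 3*sqrt(30)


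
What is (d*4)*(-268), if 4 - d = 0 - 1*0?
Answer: -4288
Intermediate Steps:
d = 4 (d = 4 - (0 - 1*0) = 4 - (0 + 0) = 4 - 1*0 = 4 + 0 = 4)
(d*4)*(-268) = (4*4)*(-268) = 16*(-268) = -4288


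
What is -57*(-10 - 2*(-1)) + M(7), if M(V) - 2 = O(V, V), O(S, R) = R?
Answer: 465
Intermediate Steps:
M(V) = 2 + V
-57*(-10 - 2*(-1)) + M(7) = -57*(-10 - 2*(-1)) + (2 + 7) = -57*(-10 + 2) + 9 = -57*(-8) + 9 = 456 + 9 = 465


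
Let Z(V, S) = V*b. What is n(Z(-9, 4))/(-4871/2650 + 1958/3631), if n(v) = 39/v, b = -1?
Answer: -9622150/2884131 ≈ -3.3362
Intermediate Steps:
Z(V, S) = -V (Z(V, S) = V*(-1) = -V)
n(Z(-9, 4))/(-4871/2650 + 1958/3631) = (39/((-1*(-9))))/(-4871/2650 + 1958/3631) = (39/9)/(-4871*1/2650 + 1958*(1/3631)) = (39*(1/9))/(-4871/2650 + 1958/3631) = 13/(3*(-12497901/9622150)) = (13/3)*(-9622150/12497901) = -9622150/2884131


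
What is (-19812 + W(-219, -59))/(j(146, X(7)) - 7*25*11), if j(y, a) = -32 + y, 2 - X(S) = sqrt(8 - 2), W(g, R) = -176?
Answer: 19988/1811 ≈ 11.037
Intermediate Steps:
X(S) = 2 - sqrt(6) (X(S) = 2 - sqrt(8 - 2) = 2 - sqrt(6))
(-19812 + W(-219, -59))/(j(146, X(7)) - 7*25*11) = (-19812 - 176)/((-32 + 146) - 7*25*11) = -19988/(114 - 175*11) = -19988/(114 - 1925) = -19988/(-1811) = -19988*(-1/1811) = 19988/1811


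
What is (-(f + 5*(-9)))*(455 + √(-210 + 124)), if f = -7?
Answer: 23660 + 52*I*√86 ≈ 23660.0 + 482.23*I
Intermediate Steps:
(-(f + 5*(-9)))*(455 + √(-210 + 124)) = (-(-7 + 5*(-9)))*(455 + √(-210 + 124)) = (-(-7 - 45))*(455 + √(-86)) = (-1*(-52))*(455 + I*√86) = 52*(455 + I*√86) = 23660 + 52*I*√86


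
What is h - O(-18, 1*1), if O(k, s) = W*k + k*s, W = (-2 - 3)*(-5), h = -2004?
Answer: -1536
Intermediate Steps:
W = 25 (W = -5*(-5) = 25)
O(k, s) = 25*k + k*s
h - O(-18, 1*1) = -2004 - (-18)*(25 + 1*1) = -2004 - (-18)*(25 + 1) = -2004 - (-18)*26 = -2004 - 1*(-468) = -2004 + 468 = -1536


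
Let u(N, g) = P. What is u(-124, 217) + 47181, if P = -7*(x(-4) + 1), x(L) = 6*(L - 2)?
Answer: 47426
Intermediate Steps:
x(L) = -12 + 6*L (x(L) = 6*(-2 + L) = -12 + 6*L)
P = 245 (P = -7*((-12 + 6*(-4)) + 1) = -7*((-12 - 24) + 1) = -7*(-36 + 1) = -7*(-35) = 245)
u(N, g) = 245
u(-124, 217) + 47181 = 245 + 47181 = 47426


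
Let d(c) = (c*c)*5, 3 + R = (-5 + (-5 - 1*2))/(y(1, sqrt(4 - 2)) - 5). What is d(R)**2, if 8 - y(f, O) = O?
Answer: 406330425/2401 + 241930800*sqrt(2)/2401 ≈ 3.1173e+5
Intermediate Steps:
y(f, O) = 8 - O
R = -3 - 12/(3 - sqrt(2)) (R = -3 + (-5 + (-5 - 1*2))/((8 - sqrt(4 - 2)) - 5) = -3 + (-5 + (-5 - 2))/((8 - sqrt(2)) - 5) = -3 + (-5 - 7)/(3 - sqrt(2)) = -3 - 12/(3 - sqrt(2)) ≈ -10.567)
d(c) = 5*c**2 (d(c) = c**2*5 = 5*c**2)
d(R)**2 = (5*(-57/7 - 12*sqrt(2)/7)**2)**2 = 25*(-57/7 - 12*sqrt(2)/7)**4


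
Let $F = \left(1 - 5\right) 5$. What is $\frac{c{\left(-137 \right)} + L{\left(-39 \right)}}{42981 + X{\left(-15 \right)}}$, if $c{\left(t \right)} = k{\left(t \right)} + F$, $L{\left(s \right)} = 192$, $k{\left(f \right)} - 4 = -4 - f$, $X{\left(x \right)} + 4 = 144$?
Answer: $\frac{309}{43121} \approx 0.0071659$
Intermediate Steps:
$X{\left(x \right)} = 140$ ($X{\left(x \right)} = -4 + 144 = 140$)
$F = -20$ ($F = \left(-4\right) 5 = -20$)
$k{\left(f \right)} = - f$ ($k{\left(f \right)} = 4 - \left(4 + f\right) = - f$)
$c{\left(t \right)} = -20 - t$ ($c{\left(t \right)} = - t - 20 = -20 - t$)
$\frac{c{\left(-137 \right)} + L{\left(-39 \right)}}{42981 + X{\left(-15 \right)}} = \frac{\left(-20 - -137\right) + 192}{42981 + 140} = \frac{\left(-20 + 137\right) + 192}{43121} = \left(117 + 192\right) \frac{1}{43121} = 309 \cdot \frac{1}{43121} = \frac{309}{43121}$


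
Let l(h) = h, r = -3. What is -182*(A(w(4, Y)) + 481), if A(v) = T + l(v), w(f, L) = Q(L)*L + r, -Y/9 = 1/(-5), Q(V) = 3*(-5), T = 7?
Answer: -83356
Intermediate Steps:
Q(V) = -15
Y = 9/5 (Y = -9/(-5) = -9*(-⅕) = 9/5 ≈ 1.8000)
w(f, L) = -3 - 15*L (w(f, L) = -15*L - 3 = -3 - 15*L)
A(v) = 7 + v
-182*(A(w(4, Y)) + 481) = -182*((7 + (-3 - 15*9/5)) + 481) = -182*((7 + (-3 - 27)) + 481) = -182*((7 - 30) + 481) = -182*(-23 + 481) = -182*458 = -83356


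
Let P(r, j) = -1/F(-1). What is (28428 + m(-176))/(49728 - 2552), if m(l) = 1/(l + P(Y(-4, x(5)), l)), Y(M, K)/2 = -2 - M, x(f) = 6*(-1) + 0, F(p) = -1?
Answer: 4974899/8255800 ≈ 0.60259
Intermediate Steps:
x(f) = -6 (x(f) = -6 + 0 = -6)
Y(M, K) = -4 - 2*M (Y(M, K) = 2*(-2 - M) = -4 - 2*M)
P(r, j) = 1 (P(r, j) = -1/(-1) = -1*(-1) = 1)
m(l) = 1/(1 + l) (m(l) = 1/(l + 1) = 1/(1 + l))
(28428 + m(-176))/(49728 - 2552) = (28428 + 1/(1 - 176))/(49728 - 2552) = (28428 + 1/(-175))/47176 = (28428 - 1/175)*(1/47176) = (4974899/175)*(1/47176) = 4974899/8255800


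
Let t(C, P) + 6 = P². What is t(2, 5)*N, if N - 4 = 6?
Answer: 190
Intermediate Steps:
N = 10 (N = 4 + 6 = 10)
t(C, P) = -6 + P²
t(2, 5)*N = (-6 + 5²)*10 = (-6 + 25)*10 = 19*10 = 190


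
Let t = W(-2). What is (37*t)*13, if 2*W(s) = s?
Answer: -481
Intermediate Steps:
W(s) = s/2
t = -1 (t = (1/2)*(-2) = -1)
(37*t)*13 = (37*(-1))*13 = -37*13 = -481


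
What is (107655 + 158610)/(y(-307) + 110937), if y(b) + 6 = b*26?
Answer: 266265/102949 ≈ 2.5864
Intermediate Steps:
y(b) = -6 + 26*b (y(b) = -6 + b*26 = -6 + 26*b)
(107655 + 158610)/(y(-307) + 110937) = (107655 + 158610)/((-6 + 26*(-307)) + 110937) = 266265/((-6 - 7982) + 110937) = 266265/(-7988 + 110937) = 266265/102949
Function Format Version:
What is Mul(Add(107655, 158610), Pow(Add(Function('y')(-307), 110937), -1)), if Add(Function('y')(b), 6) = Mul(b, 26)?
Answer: Rational(266265, 102949) ≈ 2.5864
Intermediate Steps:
Function('y')(b) = Add(-6, Mul(26, b)) (Function('y')(b) = Add(-6, Mul(b, 26)) = Add(-6, Mul(26, b)))
Mul(Add(107655, 158610), Pow(Add(Function('y')(-307), 110937), -1)) = Mul(Add(107655, 158610), Pow(Add(Add(-6, Mul(26, -307)), 110937), -1)) = Mul(266265, Pow(Add(Add(-6, -7982), 110937), -1)) = Mul(266265, Pow(Add(-7988, 110937), -1)) = Mul(266265, Pow(102949, -1)) = Mul(266265, Rational(1, 102949)) = Rational(266265, 102949)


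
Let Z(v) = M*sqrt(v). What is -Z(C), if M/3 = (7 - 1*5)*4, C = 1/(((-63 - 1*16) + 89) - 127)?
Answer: -8*I*sqrt(13)/13 ≈ -2.2188*I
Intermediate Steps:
C = -1/117 (C = 1/(((-63 - 16) + 89) - 127) = 1/((-79 + 89) - 127) = 1/(10 - 127) = 1/(-117) = -1/117 ≈ -0.0085470)
M = 24 (M = 3*((7 - 1*5)*4) = 3*((7 - 5)*4) = 3*(2*4) = 3*8 = 24)
Z(v) = 24*sqrt(v)
-Z(C) = -24*sqrt(-1/117) = -24*I*sqrt(13)/39 = -8*I*sqrt(13)/13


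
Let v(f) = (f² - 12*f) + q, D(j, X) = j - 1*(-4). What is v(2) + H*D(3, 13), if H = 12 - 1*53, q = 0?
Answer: -307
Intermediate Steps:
D(j, X) = 4 + j (D(j, X) = j + 4 = 4 + j)
H = -41 (H = 12 - 53 = -41)
v(f) = f² - 12*f (v(f) = (f² - 12*f) + 0 = f² - 12*f)
v(2) + H*D(3, 13) = 2*(-12 + 2) - 41*(4 + 3) = 2*(-10) - 41*7 = -20 - 287 = -307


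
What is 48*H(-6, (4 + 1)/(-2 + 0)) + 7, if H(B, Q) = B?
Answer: -281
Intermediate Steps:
48*H(-6, (4 + 1)/(-2 + 0)) + 7 = 48*(-6) + 7 = -288 + 7 = -281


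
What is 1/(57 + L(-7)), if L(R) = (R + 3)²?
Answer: 1/73 ≈ 0.013699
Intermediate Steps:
L(R) = (3 + R)²
1/(57 + L(-7)) = 1/(57 + (3 - 7)²) = 1/(57 + (-4)²) = 1/(57 + 16) = 1/73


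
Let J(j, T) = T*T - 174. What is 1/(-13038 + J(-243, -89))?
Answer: -1/5291 ≈ -0.00018900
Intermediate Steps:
J(j, T) = -174 + T² (J(j, T) = T² - 174 = -174 + T²)
1/(-13038 + J(-243, -89)) = 1/(-13038 + (-174 + (-89)²)) = 1/(-13038 + (-174 + 7921)) = 1/(-13038 + 7747) = 1/(-5291) = -1/5291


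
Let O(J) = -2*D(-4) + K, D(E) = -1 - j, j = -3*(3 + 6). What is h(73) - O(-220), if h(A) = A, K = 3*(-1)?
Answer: 128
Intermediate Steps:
K = -3
j = -27 (j = -3*9 = -27)
D(E) = 26 (D(E) = -1 - 1*(-27) = -1 + 27 = 26)
O(J) = -55 (O(J) = -2*26 - 3 = -52 - 3 = -55)
h(73) - O(-220) = 73 - 1*(-55) = 73 + 55 = 128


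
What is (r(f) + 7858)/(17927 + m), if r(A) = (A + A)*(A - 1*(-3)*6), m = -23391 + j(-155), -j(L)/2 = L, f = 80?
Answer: -3923/859 ≈ -4.5669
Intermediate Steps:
j(L) = -2*L
m = -23081 (m = -23391 - 2*(-155) = -23391 + 310 = -23081)
r(A) = 2*A*(18 + A) (r(A) = (2*A)*(A + 3*6) = (2*A)*(A + 18) = (2*A)*(18 + A) = 2*A*(18 + A))
(r(f) + 7858)/(17927 + m) = (2*80*(18 + 80) + 7858)/(17927 - 23081) = (2*80*98 + 7858)/(-5154) = (15680 + 7858)*(-1/5154) = 23538*(-1/5154) = -3923/859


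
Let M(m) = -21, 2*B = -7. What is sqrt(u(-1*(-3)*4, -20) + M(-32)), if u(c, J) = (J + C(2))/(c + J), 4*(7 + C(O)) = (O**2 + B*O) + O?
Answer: I*sqrt(1126)/8 ≈ 4.1945*I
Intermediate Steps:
B = -7/2 (B = (1/2)*(-7) = -7/2 ≈ -3.5000)
C(O) = -7 - 5*O/8 + O**2/4 (C(O) = -7 + ((O**2 - 7*O/2) + O)/4 = -7 + (O**2 - 5*O/2)/4 = -7 + (-5*O/8 + O**2/4) = -7 - 5*O/8 + O**2/4)
u(c, J) = (-29/4 + J)/(J + c) (u(c, J) = (J + (-7 - 5/8*2 + (1/4)*2**2))/(c + J) = (J + (-7 - 5/4 + (1/4)*4))/(J + c) = (J + (-7 - 5/4 + 1))/(J + c) = (J - 29/4)/(J + c) = (-29/4 + J)/(J + c))
sqrt(u(-1*(-3)*4, -20) + M(-32)) = sqrt((-29/4 - 20)/(-20 - 1*(-3)*4) - 21) = sqrt(-109/4/(-20 + 3*4) - 21) = sqrt(-109/4/(-20 + 12) - 21) = sqrt(-109/4/(-8) - 21) = sqrt(-1/8*(-109/4) - 21) = sqrt(109/32 - 21) = sqrt(-563/32) = I*sqrt(1126)/8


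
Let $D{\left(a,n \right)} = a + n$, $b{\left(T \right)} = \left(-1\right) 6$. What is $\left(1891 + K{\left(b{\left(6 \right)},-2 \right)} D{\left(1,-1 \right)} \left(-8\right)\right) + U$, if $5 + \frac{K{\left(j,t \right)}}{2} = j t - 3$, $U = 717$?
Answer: $2608$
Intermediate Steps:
$b{\left(T \right)} = -6$
$K{\left(j,t \right)} = -16 + 2 j t$ ($K{\left(j,t \right)} = -10 + 2 \left(j t - 3\right) = -10 + 2 \left(-3 + j t\right) = -10 + \left(-6 + 2 j t\right) = -16 + 2 j t$)
$\left(1891 + K{\left(b{\left(6 \right)},-2 \right)} D{\left(1,-1 \right)} \left(-8\right)\right) + U = \left(1891 + \left(-16 + 2 \left(-6\right) \left(-2\right)\right) \left(1 - 1\right) \left(-8\right)\right) + 717 = \left(1891 + \left(-16 + 24\right) 0 \left(-8\right)\right) + 717 = \left(1891 + 8 \cdot 0 \left(-8\right)\right) + 717 = \left(1891 + 0 \left(-8\right)\right) + 717 = \left(1891 + 0\right) + 717 = 1891 + 717 = 2608$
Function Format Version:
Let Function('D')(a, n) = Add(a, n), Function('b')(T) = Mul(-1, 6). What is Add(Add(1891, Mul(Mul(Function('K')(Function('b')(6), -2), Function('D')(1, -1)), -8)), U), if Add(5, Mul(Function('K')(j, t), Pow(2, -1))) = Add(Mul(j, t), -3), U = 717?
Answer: 2608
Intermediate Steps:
Function('b')(T) = -6
Function('K')(j, t) = Add(-16, Mul(2, j, t)) (Function('K')(j, t) = Add(-10, Mul(2, Add(Mul(j, t), -3))) = Add(-10, Mul(2, Add(-3, Mul(j, t)))) = Add(-10, Add(-6, Mul(2, j, t))) = Add(-16, Mul(2, j, t)))
Add(Add(1891, Mul(Mul(Function('K')(Function('b')(6), -2), Function('D')(1, -1)), -8)), U) = Add(Add(1891, Mul(Mul(Add(-16, Mul(2, -6, -2)), Add(1, -1)), -8)), 717) = Add(Add(1891, Mul(Mul(Add(-16, 24), 0), -8)), 717) = Add(Add(1891, Mul(Mul(8, 0), -8)), 717) = Add(Add(1891, Mul(0, -8)), 717) = Add(Add(1891, 0), 717) = Add(1891, 717) = 2608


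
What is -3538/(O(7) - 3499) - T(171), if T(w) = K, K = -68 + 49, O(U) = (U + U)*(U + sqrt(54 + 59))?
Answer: 231381145/11544653 + 49532*sqrt(113)/11544653 ≈ 20.088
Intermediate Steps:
O(U) = 2*U*(U + sqrt(113)) (O(U) = (2*U)*(U + sqrt(113)) = 2*U*(U + sqrt(113)))
K = -19
T(w) = -19
-3538/(O(7) - 3499) - T(171) = -3538/(2*7*(7 + sqrt(113)) - 3499) - 1*(-19) = -3538/((98 + 14*sqrt(113)) - 3499) + 19 = -3538/(-3401 + 14*sqrt(113)) + 19 = 19 - 3538/(-3401 + 14*sqrt(113))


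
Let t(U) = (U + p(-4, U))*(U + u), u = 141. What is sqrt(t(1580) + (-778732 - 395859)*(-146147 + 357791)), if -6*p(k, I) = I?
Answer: I*sqrt(2237335844586)/3 ≈ 4.9859e+5*I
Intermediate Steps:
p(k, I) = -I/6
t(U) = 5*U*(141 + U)/6 (t(U) = (U - U/6)*(U + 141) = (5*U/6)*(141 + U) = 5*U*(141 + U)/6)
sqrt(t(1580) + (-778732 - 395859)*(-146147 + 357791)) = sqrt((5/6)*1580*(141 + 1580) + (-778732 - 395859)*(-146147 + 357791)) = sqrt((5/6)*1580*1721 - 1174591*211644) = sqrt(6797950/3 - 248595137604) = sqrt(-745778614862/3) = I*sqrt(2237335844586)/3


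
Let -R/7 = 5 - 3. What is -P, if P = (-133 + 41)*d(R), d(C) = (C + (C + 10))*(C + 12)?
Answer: 3312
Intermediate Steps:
R = -14 (R = -7*(5 - 3) = -7*2 = -14)
d(C) = (10 + 2*C)*(12 + C) (d(C) = (C + (10 + C))*(12 + C) = (10 + 2*C)*(12 + C))
P = -3312 (P = (-133 + 41)*(120 + 2*(-14)**2 + 34*(-14)) = -92*(120 + 2*196 - 476) = -92*(120 + 392 - 476) = -92*36 = -3312)
-P = -1*(-3312) = 3312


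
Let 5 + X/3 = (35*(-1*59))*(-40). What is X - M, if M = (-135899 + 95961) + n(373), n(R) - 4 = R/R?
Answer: 287718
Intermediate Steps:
n(R) = 5 (n(R) = 4 + R/R = 4 + 1 = 5)
X = 247785 (X = -15 + 3*((35*(-1*59))*(-40)) = -15 + 3*((35*(-59))*(-40)) = -15 + 3*(-2065*(-40)) = -15 + 3*82600 = -15 + 247800 = 247785)
M = -39933 (M = (-135899 + 95961) + 5 = -39938 + 5 = -39933)
X - M = 247785 - 1*(-39933) = 247785 + 39933 = 287718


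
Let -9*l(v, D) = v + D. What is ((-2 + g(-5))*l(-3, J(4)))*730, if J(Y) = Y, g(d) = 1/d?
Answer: 1606/9 ≈ 178.44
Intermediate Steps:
g(d) = 1/d
l(v, D) = -D/9 - v/9 (l(v, D) = -(v + D)/9 = -(D + v)/9 = -D/9 - v/9)
((-2 + g(-5))*l(-3, J(4)))*730 = ((-2 + 1/(-5))*(-⅑*4 - ⅑*(-3)))*730 = ((-2 - ⅕)*(-4/9 + ⅓))*730 = -11/5*(-⅑)*730 = (11/45)*730 = 1606/9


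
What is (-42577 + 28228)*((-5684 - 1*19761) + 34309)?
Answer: -127189536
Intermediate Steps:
(-42577 + 28228)*((-5684 - 1*19761) + 34309) = -14349*((-5684 - 19761) + 34309) = -14349*(-25445 + 34309) = -14349*8864 = -127189536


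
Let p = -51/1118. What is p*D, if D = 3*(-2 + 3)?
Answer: -153/1118 ≈ -0.13685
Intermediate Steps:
D = 3 (D = 3*1 = 3)
p = -51/1118 ≈ -0.045617
p*D = -51/1118*3 = -153/1118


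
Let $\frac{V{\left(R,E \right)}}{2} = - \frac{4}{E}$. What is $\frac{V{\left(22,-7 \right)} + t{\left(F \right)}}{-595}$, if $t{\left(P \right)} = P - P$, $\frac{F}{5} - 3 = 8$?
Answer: $- \frac{8}{4165} \approx -0.0019208$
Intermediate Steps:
$F = 55$ ($F = 15 + 5 \cdot 8 = 15 + 40 = 55$)
$V{\left(R,E \right)} = - \frac{8}{E}$ ($V{\left(R,E \right)} = 2 \left(- \frac{4}{E}\right) = - \frac{8}{E}$)
$t{\left(P \right)} = 0$
$\frac{V{\left(22,-7 \right)} + t{\left(F \right)}}{-595} = \frac{- \frac{8}{-7} + 0}{-595} = \left(\left(-8\right) \left(- \frac{1}{7}\right) + 0\right) \left(- \frac{1}{595}\right) = \left(\frac{8}{7} + 0\right) \left(- \frac{1}{595}\right) = \frac{8}{7} \left(- \frac{1}{595}\right) = - \frac{8}{4165}$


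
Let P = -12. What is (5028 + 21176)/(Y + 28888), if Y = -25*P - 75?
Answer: 26204/29113 ≈ 0.90008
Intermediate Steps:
Y = 225 (Y = -25*(-12) - 75 = 300 - 75 = 225)
(5028 + 21176)/(Y + 28888) = (5028 + 21176)/(225 + 28888) = 26204/29113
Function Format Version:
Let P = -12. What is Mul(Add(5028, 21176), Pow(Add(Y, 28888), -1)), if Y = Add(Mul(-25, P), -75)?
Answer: Rational(26204, 29113) ≈ 0.90008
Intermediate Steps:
Y = 225 (Y = Add(Mul(-25, -12), -75) = Add(300, -75) = 225)
Mul(Add(5028, 21176), Pow(Add(Y, 28888), -1)) = Mul(Add(5028, 21176), Pow(Add(225, 28888), -1)) = Mul(26204, Pow(29113, -1)) = Mul(26204, Rational(1, 29113)) = Rational(26204, 29113)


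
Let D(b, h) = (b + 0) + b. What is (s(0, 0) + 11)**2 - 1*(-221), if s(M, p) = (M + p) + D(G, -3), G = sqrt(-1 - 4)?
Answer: 322 + 44*I*sqrt(5) ≈ 322.0 + 98.387*I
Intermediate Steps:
G = I*sqrt(5) (G = sqrt(-5) = I*sqrt(5) ≈ 2.2361*I)
D(b, h) = 2*b (D(b, h) = b + b = 2*b)
s(M, p) = M + p + 2*I*sqrt(5) (s(M, p) = (M + p) + 2*(I*sqrt(5)) = (M + p) + 2*I*sqrt(5) = M + p + 2*I*sqrt(5))
(s(0, 0) + 11)**2 - 1*(-221) = ((0 + 0 + 2*I*sqrt(5)) + 11)**2 - 1*(-221) = (2*I*sqrt(5) + 11)**2 + 221 = (11 + 2*I*sqrt(5))**2 + 221 = 221 + (11 + 2*I*sqrt(5))**2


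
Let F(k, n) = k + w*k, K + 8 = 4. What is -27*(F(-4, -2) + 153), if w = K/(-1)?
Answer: -3591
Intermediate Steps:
K = -4 (K = -8 + 4 = -4)
w = 4 (w = -4/(-1) = -4*(-1) = 4)
F(k, n) = 5*k (F(k, n) = k + 4*k = 5*k)
-27*(F(-4, -2) + 153) = -27*(5*(-4) + 153) = -27*(-20 + 153) = -27*133 = -3591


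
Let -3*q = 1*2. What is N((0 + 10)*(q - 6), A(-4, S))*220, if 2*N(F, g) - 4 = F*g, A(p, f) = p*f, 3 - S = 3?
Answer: 440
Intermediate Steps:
S = 0 (S = 3 - 1*3 = 3 - 3 = 0)
q = -2/3 ≈ -0.66667
A(p, f) = f*p
N(F, g) = 2 + F*g/2 (N(F, g) = 2 + (F*g)/2 = 2 + F*g/2)
N((0 + 10)*(q - 6), A(-4, S))*220 = (2 + ((0 + 10)*(-2/3 - 6))*(0*(-4))/2)*220 = (2 + (1/2)*(10*(-20/3))*0)*220 = (2 + (1/2)*(-200/3)*0)*220 = (2 + 0)*220 = 2*220 = 440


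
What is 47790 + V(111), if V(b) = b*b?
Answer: 60111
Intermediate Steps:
V(b) = b²
47790 + V(111) = 47790 + 111² = 47790 + 12321 = 60111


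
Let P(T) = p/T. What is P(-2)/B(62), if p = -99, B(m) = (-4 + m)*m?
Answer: 99/7192 ≈ 0.013765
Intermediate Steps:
B(m) = m*(-4 + m)
P(T) = -99/T
P(-2)/B(62) = (-99/(-2))/((62*(-4 + 62))) = (-99*(-½))/((62*58)) = (99/2)/3596 = (99/2)*(1/3596) = 99/7192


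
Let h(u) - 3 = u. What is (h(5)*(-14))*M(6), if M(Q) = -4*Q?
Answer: 2688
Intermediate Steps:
h(u) = 3 + u
(h(5)*(-14))*M(6) = ((3 + 5)*(-14))*(-4*6) = (8*(-14))*(-24) = -112*(-24) = 2688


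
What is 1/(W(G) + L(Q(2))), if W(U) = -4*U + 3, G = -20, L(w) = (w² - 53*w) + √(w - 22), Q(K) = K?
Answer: -19/381 - 2*I*√5/381 ≈ -0.049869 - 0.011738*I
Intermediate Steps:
L(w) = w² + √(-22 + w) - 53*w (L(w) = (w² - 53*w) + √(-22 + w) = w² + √(-22 + w) - 53*w)
W(U) = 3 - 4*U
1/(W(G) + L(Q(2))) = 1/((3 - 4*(-20)) + (2² + √(-22 + 2) - 53*2)) = 1/((3 + 80) + (4 + √(-20) - 106)) = 1/(83 + (4 + 2*I*√5 - 106)) = 1/(83 + (-102 + 2*I*√5)) = 1/(-19 + 2*I*√5)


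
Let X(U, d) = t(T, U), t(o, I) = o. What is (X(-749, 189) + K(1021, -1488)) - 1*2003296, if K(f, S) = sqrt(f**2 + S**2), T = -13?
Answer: -2003309 + sqrt(3256585) ≈ -2.0015e+6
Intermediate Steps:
X(U, d) = -13
K(f, S) = sqrt(S**2 + f**2)
(X(-749, 189) + K(1021, -1488)) - 1*2003296 = (-13 + sqrt((-1488)**2 + 1021**2)) - 1*2003296 = (-13 + sqrt(2214144 + 1042441)) - 2003296 = (-13 + sqrt(3256585)) - 2003296 = -2003309 + sqrt(3256585)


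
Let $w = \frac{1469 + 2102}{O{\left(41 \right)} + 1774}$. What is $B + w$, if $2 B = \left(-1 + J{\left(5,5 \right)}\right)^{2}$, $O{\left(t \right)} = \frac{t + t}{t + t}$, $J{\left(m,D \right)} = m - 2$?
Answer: $\frac{7121}{1775} \approx 4.0118$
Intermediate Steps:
$J{\left(m,D \right)} = -2 + m$
$O{\left(t \right)} = 1$ ($O{\left(t \right)} = \frac{2 t}{2 t} = 2 t \frac{1}{2 t} = 1$)
$B = 2$ ($B = \frac{\left(-1 + \left(-2 + 5\right)\right)^{2}}{2} = \frac{\left(-1 + 3\right)^{2}}{2} = \frac{2^{2}}{2} = \frac{1}{2} \cdot 4 = 2$)
$w = \frac{3571}{1775}$ ($w = \frac{1469 + 2102}{1 + 1774} = \frac{3571}{1775} \approx 2.0118$)
$B + w = 2 + \frac{3571}{1775} = \frac{7121}{1775}$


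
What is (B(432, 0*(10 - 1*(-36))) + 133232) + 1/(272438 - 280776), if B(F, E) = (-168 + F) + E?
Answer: 1113089647/8338 ≈ 1.3350e+5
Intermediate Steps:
B(F, E) = -168 + E + F
(B(432, 0*(10 - 1*(-36))) + 133232) + 1/(272438 - 280776) = ((-168 + 0*(10 - 1*(-36)) + 432) + 133232) + 1/(272438 - 280776) = ((-168 + 0*(10 + 36) + 432) + 133232) + 1/(-8338) = ((-168 + 0*46 + 432) + 133232) - 1/8338 = ((-168 + 0 + 432) + 133232) - 1/8338 = (264 + 133232) - 1/8338 = 133496 - 1/8338 = 1113089647/8338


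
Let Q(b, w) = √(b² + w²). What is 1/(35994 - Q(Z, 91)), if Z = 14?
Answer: 5142/185079937 + √173/185079937 ≈ 2.7854e-5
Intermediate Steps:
1/(35994 - Q(Z, 91)) = 1/(35994 - √(14² + 91²)) = 1/(35994 - √(196 + 8281)) = 1/(35994 - √8477) = 1/(35994 - 7*√173)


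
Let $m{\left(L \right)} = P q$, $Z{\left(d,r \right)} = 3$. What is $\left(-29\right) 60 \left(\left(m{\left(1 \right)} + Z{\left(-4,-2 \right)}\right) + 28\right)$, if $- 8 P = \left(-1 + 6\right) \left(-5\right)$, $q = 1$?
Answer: $- \frac{118755}{2} \approx -59378.0$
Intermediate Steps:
$P = \frac{25}{8}$ ($P = - \frac{\left(-1 + 6\right) \left(-5\right)}{8} = - \frac{5 \left(-5\right)}{8} = \left(- \frac{1}{8}\right) \left(-25\right) = \frac{25}{8} \approx 3.125$)
$m{\left(L \right)} = \frac{25}{8}$ ($m{\left(L \right)} = \frac{25}{8} \cdot 1 = \frac{25}{8}$)
$\left(-29\right) 60 \left(\left(m{\left(1 \right)} + Z{\left(-4,-2 \right)}\right) + 28\right) = \left(-29\right) 60 \left(\left(\frac{25}{8} + 3\right) + 28\right) = - 1740 \left(\frac{49}{8} + 28\right) = \left(-1740\right) \frac{273}{8} = - \frac{118755}{2}$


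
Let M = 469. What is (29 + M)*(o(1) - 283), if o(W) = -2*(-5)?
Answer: -135954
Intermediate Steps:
o(W) = 10
(29 + M)*(o(1) - 283) = (29 + 469)*(10 - 283) = 498*(-273) = -135954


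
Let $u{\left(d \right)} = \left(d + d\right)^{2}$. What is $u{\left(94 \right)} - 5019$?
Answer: $30325$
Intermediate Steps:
$u{\left(d \right)} = 4 d^{2}$ ($u{\left(d \right)} = \left(2 d\right)^{2} = 4 d^{2}$)
$u{\left(94 \right)} - 5019 = 4 \cdot 94^{2} - 5019 = 4 \cdot 8836 - 5019 = 35344 - 5019 = 30325$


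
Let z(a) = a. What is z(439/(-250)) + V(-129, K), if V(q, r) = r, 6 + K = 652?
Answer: 161061/250 ≈ 644.24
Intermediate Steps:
K = 646 (K = -6 + 652 = 646)
z(439/(-250)) + V(-129, K) = 439/(-250) + 646 = 439*(-1/250) + 646 = -439/250 + 646 = 161061/250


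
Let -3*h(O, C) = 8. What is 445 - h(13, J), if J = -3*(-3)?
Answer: 1343/3 ≈ 447.67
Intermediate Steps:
J = 9
h(O, C) = -8/3 (h(O, C) = -⅓*8 = -8/3)
445 - h(13, J) = 445 - 1*(-8/3) = 445 + 8/3 = 1343/3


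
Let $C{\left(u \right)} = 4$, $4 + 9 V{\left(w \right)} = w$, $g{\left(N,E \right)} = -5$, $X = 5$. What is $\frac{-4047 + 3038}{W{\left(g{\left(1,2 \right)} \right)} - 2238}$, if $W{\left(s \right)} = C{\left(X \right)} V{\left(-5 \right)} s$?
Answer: $\frac{1009}{2218} \approx 0.45491$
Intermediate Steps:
$V{\left(w \right)} = - \frac{4}{9} + \frac{w}{9}$
$W{\left(s \right)} = - 4 s$ ($W{\left(s \right)} = 4 \left(- \frac{4}{9} + \frac{1}{9} \left(-5\right)\right) s = 4 \left(- \frac{4}{9} - \frac{5}{9}\right) s = 4 \left(-1\right) s = - 4 s$)
$\frac{-4047 + 3038}{W{\left(g{\left(1,2 \right)} \right)} - 2238} = \frac{-4047 + 3038}{\left(-4\right) \left(-5\right) - 2238} = - \frac{1009}{20 - 2238} = - \frac{1009}{-2218} = \left(-1009\right) \left(- \frac{1}{2218}\right) = \frac{1009}{2218}$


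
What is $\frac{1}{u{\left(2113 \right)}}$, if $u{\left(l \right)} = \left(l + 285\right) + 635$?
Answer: $\frac{1}{3033} \approx 0.00032971$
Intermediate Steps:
$u{\left(l \right)} = 920 + l$ ($u{\left(l \right)} = \left(285 + l\right) + 635 = 920 + l$)
$\frac{1}{u{\left(2113 \right)}} = \frac{1}{920 + 2113} = \frac{1}{3033}$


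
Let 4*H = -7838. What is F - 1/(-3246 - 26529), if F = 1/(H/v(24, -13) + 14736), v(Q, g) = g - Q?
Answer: 3297733/32585253825 ≈ 0.00010120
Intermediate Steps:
H = -3919/2 (H = (¼)*(-7838) = -3919/2 ≈ -1959.5)
F = 74/1094383 (F = 1/(-3919/(2*(-13 - 1*24)) + 14736) = 1/(-3919/(2*(-13 - 24)) + 14736) = 1/(-3919/2/(-37) + 14736) = 1/(-3919/2*(-1/37) + 14736) = 1/(3919/74 + 14736) = 1/(1094383/74) = 74/1094383 ≈ 6.7618e-5)
F - 1/(-3246 - 26529) = 74/1094383 - 1/(-3246 - 26529) = 74/1094383 - 1/(-29775) = 74/1094383 - 1*(-1/29775) = 74/1094383 + 1/29775 = 3297733/32585253825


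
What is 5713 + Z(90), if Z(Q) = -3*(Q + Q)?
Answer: 5173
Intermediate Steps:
Z(Q) = -6*Q
5713 + Z(90) = 5713 - 6*90 = 5713 - 540 = 5173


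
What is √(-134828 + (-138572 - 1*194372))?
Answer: 2*I*√116943 ≈ 683.94*I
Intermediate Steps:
√(-134828 + (-138572 - 1*194372)) = √(-134828 + (-138572 - 194372)) = √(-134828 - 332944) = √(-467772) = 2*I*√116943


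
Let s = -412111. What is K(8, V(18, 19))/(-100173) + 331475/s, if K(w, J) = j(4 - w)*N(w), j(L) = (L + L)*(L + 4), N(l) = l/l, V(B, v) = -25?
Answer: -331475/412111 ≈ -0.80433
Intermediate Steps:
N(l) = 1
j(L) = 2*L*(4 + L) (j(L) = (2*L)*(4 + L) = 2*L*(4 + L))
K(w, J) = 2*(4 - w)*(8 - w) (K(w, J) = (2*(4 - w)*(4 + (4 - w)))*1 = (2*(4 - w)*(8 - w))*1 = 2*(4 - w)*(8 - w))
K(8, V(18, 19))/(-100173) + 331475/s = (2*(-8 + 8)*(-4 + 8))/(-100173) + 331475/(-412111) = (2*0*4)*(-1/100173) + 331475*(-1/412111) = 0*(-1/100173) - 331475/412111 = 0 - 331475/412111 = -331475/412111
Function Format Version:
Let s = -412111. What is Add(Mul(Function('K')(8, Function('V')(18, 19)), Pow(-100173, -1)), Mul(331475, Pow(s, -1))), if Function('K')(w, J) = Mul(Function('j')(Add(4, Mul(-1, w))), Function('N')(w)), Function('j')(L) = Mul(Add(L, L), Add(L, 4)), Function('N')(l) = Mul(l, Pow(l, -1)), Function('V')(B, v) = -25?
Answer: Rational(-331475, 412111) ≈ -0.80433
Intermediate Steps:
Function('N')(l) = 1
Function('j')(L) = Mul(2, L, Add(4, L)) (Function('j')(L) = Mul(Mul(2, L), Add(4, L)) = Mul(2, L, Add(4, L)))
Function('K')(w, J) = Mul(2, Add(4, Mul(-1, w)), Add(8, Mul(-1, w))) (Function('K')(w, J) = Mul(Mul(2, Add(4, Mul(-1, w)), Add(4, Add(4, Mul(-1, w)))), 1) = Mul(Mul(2, Add(4, Mul(-1, w)), Add(8, Mul(-1, w))), 1) = Mul(2, Add(4, Mul(-1, w)), Add(8, Mul(-1, w))))
Add(Mul(Function('K')(8, Function('V')(18, 19)), Pow(-100173, -1)), Mul(331475, Pow(s, -1))) = Add(Mul(Mul(2, Add(-8, 8), Add(-4, 8)), Pow(-100173, -1)), Mul(331475, Pow(-412111, -1))) = Add(Mul(Mul(2, 0, 4), Rational(-1, 100173)), Mul(331475, Rational(-1, 412111))) = Add(Mul(0, Rational(-1, 100173)), Rational(-331475, 412111)) = Add(0, Rational(-331475, 412111)) = Rational(-331475, 412111)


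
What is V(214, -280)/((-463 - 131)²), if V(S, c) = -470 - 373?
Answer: -281/117612 ≈ -0.0023892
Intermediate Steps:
V(S, c) = -843
V(214, -280)/((-463 - 131)²) = -843/(-463 - 131)² = -843/((-594)²) = -843/352836 = -843*1/352836 = -281/117612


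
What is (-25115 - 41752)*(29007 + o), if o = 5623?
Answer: -2315604210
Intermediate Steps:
(-25115 - 41752)*(29007 + o) = (-25115 - 41752)*(29007 + 5623) = -66867*34630 = -2315604210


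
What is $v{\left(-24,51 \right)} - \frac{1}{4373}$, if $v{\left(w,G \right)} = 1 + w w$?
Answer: $\frac{2523220}{4373} \approx 577.0$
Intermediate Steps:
$v{\left(w,G \right)} = 1 + w^{2}$
$v{\left(-24,51 \right)} - \frac{1}{4373} = \left(1 + \left(-24\right)^{2}\right) - \frac{1}{4373} = \left(1 + 576\right) - \frac{1}{4373} = 577 - \frac{1}{4373} = \frac{2523220}{4373}$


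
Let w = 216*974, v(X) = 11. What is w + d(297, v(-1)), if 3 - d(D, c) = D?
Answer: 210090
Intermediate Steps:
d(D, c) = 3 - D
w = 210384
w + d(297, v(-1)) = 210384 + (3 - 1*297) = 210384 + (3 - 297) = 210384 - 294 = 210090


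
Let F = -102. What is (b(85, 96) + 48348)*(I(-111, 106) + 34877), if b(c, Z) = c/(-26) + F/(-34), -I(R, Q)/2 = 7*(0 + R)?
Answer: 45795260671/26 ≈ 1.7614e+9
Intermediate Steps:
I(R, Q) = -14*R (I(R, Q) = -14*(0 + R) = -14*R)
b(c, Z) = 3 - c/26 (b(c, Z) = c/(-26) - 102/(-34) = c*(-1/26) - 102*(-1/34) = -c/26 + 3 = 3 - c/26)
(b(85, 96) + 48348)*(I(-111, 106) + 34877) = ((3 - 1/26*85) + 48348)*(-14*(-111) + 34877) = ((3 - 85/26) + 48348)*(1554 + 34877) = (-7/26 + 48348)*36431 = (1257041/26)*36431 = 45795260671/26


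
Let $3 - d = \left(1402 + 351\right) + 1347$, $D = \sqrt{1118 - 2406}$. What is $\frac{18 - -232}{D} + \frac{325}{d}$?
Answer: $- \frac{325}{3097} - \frac{125 i \sqrt{322}}{322} \approx -0.10494 - 6.966 i$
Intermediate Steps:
$D = 2 i \sqrt{322}$ ($D = \sqrt{-1288} = 2 i \sqrt{322} \approx 35.889 i$)
$d = -3097$ ($d = 3 - \left(\left(1402 + 351\right) + 1347\right) = 3 - \left(1753 + 1347\right) = 3 - 3100 = -3097$)
$\frac{18 - -232}{D} + \frac{325}{d} = \frac{18 - -232}{2 i \sqrt{322}} + \frac{325}{-3097} = \left(18 + 232\right) \left(- \frac{i \sqrt{322}}{644}\right) + 325 \left(- \frac{1}{3097}\right) = 250 \left(- \frac{i \sqrt{322}}{644}\right) - \frac{325}{3097} = - \frac{125 i \sqrt{322}}{322} - \frac{325}{3097} = - \frac{325}{3097} - \frac{125 i \sqrt{322}}{322}$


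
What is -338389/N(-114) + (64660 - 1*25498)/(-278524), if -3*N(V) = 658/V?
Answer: -8058335087127/45817198 ≈ -1.7588e+5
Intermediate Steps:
N(V) = -658/(3*V)
-338389/N(-114) + (64660 - 1*25498)/(-278524) = -338389/((-658/3/(-114))) + (64660 - 1*25498)/(-278524) = -338389/((-658/3*(-1/114))) + (64660 - 25498)*(-1/278524) = -338389/329/171 + 39162*(-1/278524) = -338389*171/329 - 19581/139262 = -57864519/329 - 19581/139262 = -8058335087127/45817198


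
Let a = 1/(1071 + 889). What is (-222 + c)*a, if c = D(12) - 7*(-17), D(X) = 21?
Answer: -41/980 ≈ -0.041837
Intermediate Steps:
a = 1/1960 ≈ 0.00051020
c = 140 (c = 21 - 7*(-17) = 21 - 1*(-119) = 21 + 119 = 140)
(-222 + c)*a = (-222 + 140)*(1/1960) = -82*1/1960 = -41/980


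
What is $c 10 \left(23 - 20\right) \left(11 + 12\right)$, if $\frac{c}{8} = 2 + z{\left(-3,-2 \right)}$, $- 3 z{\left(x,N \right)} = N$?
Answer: $14720$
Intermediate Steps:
$z{\left(x,N \right)} = - \frac{N}{3}$
$c = \frac{64}{3}$ ($c = 8 \left(2 - - \frac{2}{3}\right) = 8 \left(2 + \frac{2}{3}\right) = 8 \cdot \frac{8}{3} = \frac{64}{3} \approx 21.333$)
$c 10 \left(23 - 20\right) \left(11 + 12\right) = \frac{64}{3} \cdot 10 \left(23 - 20\right) \left(11 + 12\right) = \frac{640 \left(23 - 20\right) 23}{3} = \frac{640 \cdot 3 \cdot 23}{3} = \frac{640}{3} \cdot 69 = 14720$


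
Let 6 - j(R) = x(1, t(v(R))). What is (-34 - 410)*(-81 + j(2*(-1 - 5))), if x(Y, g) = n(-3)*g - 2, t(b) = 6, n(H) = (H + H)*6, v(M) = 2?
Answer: -63492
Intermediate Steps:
n(H) = 12*H (n(H) = (2*H)*6 = 12*H)
x(Y, g) = -2 - 36*g (x(Y, g) = (12*(-3))*g - 2 = -36*g - 2 = -2 - 36*g)
j(R) = 224 (j(R) = 6 - (-2 - 36*6) = 6 - (-2 - 216) = 6 - 1*(-218) = 6 + 218 = 224)
(-34 - 410)*(-81 + j(2*(-1 - 5))) = (-34 - 410)*(-81 + 224) = -444*143 = -63492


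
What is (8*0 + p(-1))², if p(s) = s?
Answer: 1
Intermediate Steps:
(8*0 + p(-1))² = (8*0 - 1)² = (0 - 1)² = (-1)² = 1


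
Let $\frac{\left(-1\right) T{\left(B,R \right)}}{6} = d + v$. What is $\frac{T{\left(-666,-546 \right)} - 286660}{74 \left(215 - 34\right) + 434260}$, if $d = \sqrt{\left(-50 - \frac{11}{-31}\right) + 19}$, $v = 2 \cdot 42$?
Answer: $- \frac{143582}{223827} - \frac{5 i \sqrt{1178}}{2312879} \approx -0.64149 - 7.4198 \cdot 10^{-5} i$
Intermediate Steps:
$v = 84$
$d = \frac{5 i \sqrt{1178}}{31}$ ($d = \sqrt{\left(-50 - 11 \left(- \frac{1}{31}\right)\right) + 19} = \sqrt{\left(-50 - - \frac{11}{31}\right) + 19} = \sqrt{\left(-50 + \frac{11}{31}\right) + 19} = \sqrt{- \frac{1539}{31} + 19} = \sqrt{- \frac{950}{31}} = \frac{5 i \sqrt{1178}}{31} \approx 5.5358 i$)
$T{\left(B,R \right)} = -504 - \frac{30 i \sqrt{1178}}{31}$ ($T{\left(B,R \right)} = - 6 \left(\frac{5 i \sqrt{1178}}{31} + 84\right) = - 6 \left(84 + \frac{5 i \sqrt{1178}}{31}\right) = -504 - \frac{30 i \sqrt{1178}}{31}$)
$\frac{T{\left(-666,-546 \right)} - 286660}{74 \left(215 - 34\right) + 434260} = \frac{\left(-504 - \frac{30 i \sqrt{1178}}{31}\right) - 286660}{74 \left(215 - 34\right) + 434260} = \frac{-287164 - \frac{30 i \sqrt{1178}}{31}}{74 \cdot 181 + 434260} = \frac{-287164 - \frac{30 i \sqrt{1178}}{31}}{13394 + 434260} = \frac{-287164 - \frac{30 i \sqrt{1178}}{31}}{447654} = \left(-287164 - \frac{30 i \sqrt{1178}}{31}\right) \frac{1}{447654} = - \frac{143582}{223827} - \frac{5 i \sqrt{1178}}{2312879}$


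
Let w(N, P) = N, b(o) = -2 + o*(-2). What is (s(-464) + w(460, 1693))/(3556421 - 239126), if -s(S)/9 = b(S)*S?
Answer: 3867436/3317295 ≈ 1.1658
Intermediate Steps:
b(o) = -2 - 2*o
s(S) = -9*S*(-2 - 2*S) (s(S) = -9*(-2 - 2*S)*S = -9*S*(-2 - 2*S))
(s(-464) + w(460, 1693))/(3556421 - 239126) = (18*(-464)*(1 - 464) + 460)/(3556421 - 239126) = (18*(-464)*(-463) + 460)/3317295 = (3866976 + 460)*(1/3317295) = 3867436*(1/3317295) = 3867436/3317295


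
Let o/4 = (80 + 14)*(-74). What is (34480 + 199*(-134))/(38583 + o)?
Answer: 7814/10759 ≈ 0.72628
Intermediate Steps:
o = -27824 (o = 4*((80 + 14)*(-74)) = 4*(94*(-74)) = 4*(-6956) = -27824)
(34480 + 199*(-134))/(38583 + o) = (34480 + 199*(-134))/(38583 - 27824) = (34480 - 26666)/10759 = 7814*(1/10759) = 7814/10759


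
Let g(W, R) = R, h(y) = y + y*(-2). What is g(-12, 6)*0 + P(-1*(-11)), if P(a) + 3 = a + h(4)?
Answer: 4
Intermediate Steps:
h(y) = -y (h(y) = y - 2*y = -y)
P(a) = -7 + a (P(a) = -3 + (a - 1*4) = -3 + (a - 4) = -3 + (-4 + a) = -7 + a)
g(-12, 6)*0 + P(-1*(-11)) = 6*0 + (-7 - 1*(-11)) = 0 + (-7 + 11) = 0 + 4 = 4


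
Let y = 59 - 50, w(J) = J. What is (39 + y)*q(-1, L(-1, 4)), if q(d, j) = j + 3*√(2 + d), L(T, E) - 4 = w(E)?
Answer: 528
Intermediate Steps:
y = 9
L(T, E) = 4 + E
(39 + y)*q(-1, L(-1, 4)) = (39 + 9)*((4 + 4) + 3*√(2 - 1)) = 48*(8 + 3*√1) = 48*(8 + 3*1) = 48*(8 + 3) = 48*11 = 528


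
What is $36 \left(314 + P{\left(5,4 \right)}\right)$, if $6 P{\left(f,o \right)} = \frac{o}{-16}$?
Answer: $\frac{22605}{2} \approx 11303.0$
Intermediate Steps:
$P{\left(f,o \right)} = - \frac{o}{96}$ ($P{\left(f,o \right)} = \frac{o \frac{1}{-16}}{6} = \frac{o \left(- \frac{1}{16}\right)}{6} = \frac{\left(- \frac{1}{16}\right) o}{6} = - \frac{o}{96}$)
$36 \left(314 + P{\left(5,4 \right)}\right) = 36 \left(314 - \frac{1}{24}\right) = 36 \cdot \frac{7535}{24} = \frac{22605}{2}$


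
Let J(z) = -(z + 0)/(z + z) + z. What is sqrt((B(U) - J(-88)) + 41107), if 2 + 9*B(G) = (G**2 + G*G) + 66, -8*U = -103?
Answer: sqrt(23753922)/24 ≈ 203.07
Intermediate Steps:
U = 103/8 (U = -1/8*(-103) = 103/8 ≈ 12.875)
J(z) = -1/2 + z (J(z) = -z/(2*z) + z = -z*1/(2*z) + z = -1*1/2 + z = -1/2 + z)
B(G) = 64/9 + 2*G**2/9 (B(G) = -2/9 + ((G**2 + G*G) + 66)/9 = -2/9 + ((G**2 + G**2) + 66)/9 = -2/9 + (2*G**2 + 66)/9 = -2/9 + (66 + 2*G**2)/9 = -2/9 + (22/3 + 2*G**2/9) = 64/9 + 2*G**2/9)
sqrt((B(U) - J(-88)) + 41107) = sqrt(((64/9 + 2*(103/8)**2/9) - (-1/2 - 88)) + 41107) = sqrt(((64/9 + (2/9)*(10609/64)) - 1*(-177/2)) + 41107) = sqrt(((64/9 + 10609/288) + 177/2) + 41107) = sqrt((4219/96 + 177/2) + 41107) = sqrt(12715/96 + 41107) = sqrt(3958987/96) = sqrt(23753922)/24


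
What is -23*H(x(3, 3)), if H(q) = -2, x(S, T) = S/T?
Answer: 46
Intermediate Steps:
-23*H(x(3, 3)) = -23*(-2) = 46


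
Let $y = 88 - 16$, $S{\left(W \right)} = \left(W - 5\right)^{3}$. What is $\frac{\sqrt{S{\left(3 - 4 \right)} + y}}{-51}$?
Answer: $- \frac{4 i}{17} \approx - 0.23529 i$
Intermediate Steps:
$S{\left(W \right)} = \left(-5 + W\right)^{3}$
$y = 72$
$\frac{\sqrt{S{\left(3 - 4 \right)} + y}}{-51} = \frac{\sqrt{\left(-5 + \left(3 - 4\right)\right)^{3} + 72}}{-51} = \sqrt{\left(-5 - 1\right)^{3} + 72} \left(- \frac{1}{51}\right) = \sqrt{\left(-6\right)^{3} + 72} \left(- \frac{1}{51}\right) = \sqrt{-216 + 72} \left(- \frac{1}{51}\right) = \sqrt{-144} \left(- \frac{1}{51}\right) = 12 i \left(- \frac{1}{51}\right) = - \frac{4 i}{17}$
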